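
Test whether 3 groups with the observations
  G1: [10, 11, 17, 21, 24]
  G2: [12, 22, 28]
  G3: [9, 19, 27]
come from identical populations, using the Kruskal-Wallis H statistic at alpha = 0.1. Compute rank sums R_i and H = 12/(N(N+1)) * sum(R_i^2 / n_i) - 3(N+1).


Step 1: Combine all N = 11 observations and assign midranks.
sorted (value, group, rank): (9,G3,1), (10,G1,2), (11,G1,3), (12,G2,4), (17,G1,5), (19,G3,6), (21,G1,7), (22,G2,8), (24,G1,9), (27,G3,10), (28,G2,11)
Step 2: Sum ranks within each group.
R_1 = 26 (n_1 = 5)
R_2 = 23 (n_2 = 3)
R_3 = 17 (n_3 = 3)
Step 3: H = 12/(N(N+1)) * sum(R_i^2/n_i) - 3(N+1)
     = 12/(11*12) * (26^2/5 + 23^2/3 + 17^2/3) - 3*12
     = 0.090909 * 407.867 - 36
     = 1.078788.
Step 4: No ties, so H is used without correction.
Step 5: Under H0, H ~ chi^2(2); p-value = 0.583102.
Step 6: alpha = 0.1. fail to reject H0.

H = 1.0788, df = 2, p = 0.583102, fail to reject H0.


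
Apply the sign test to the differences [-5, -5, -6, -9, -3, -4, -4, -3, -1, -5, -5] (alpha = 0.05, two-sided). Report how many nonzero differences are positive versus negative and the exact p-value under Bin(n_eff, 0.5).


Step 1: Discard zero differences. Original n = 11; n_eff = number of nonzero differences = 11.
Nonzero differences (with sign): -5, -5, -6, -9, -3, -4, -4, -3, -1, -5, -5
Step 2: Count signs: positive = 0, negative = 11.
Step 3: Under H0: P(positive) = 0.5, so the number of positives S ~ Bin(11, 0.5).
Step 4: Two-sided exact p-value = sum of Bin(11,0.5) probabilities at or below the observed probability = 0.000977.
Step 5: alpha = 0.05. reject H0.

n_eff = 11, pos = 0, neg = 11, p = 0.000977, reject H0.


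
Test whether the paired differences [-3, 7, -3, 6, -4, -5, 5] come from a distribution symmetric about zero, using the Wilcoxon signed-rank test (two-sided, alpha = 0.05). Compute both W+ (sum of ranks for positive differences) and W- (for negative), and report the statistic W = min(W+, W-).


Step 1: Drop any zero differences (none here) and take |d_i|.
|d| = [3, 7, 3, 6, 4, 5, 5]
Step 2: Midrank |d_i| (ties get averaged ranks).
ranks: |3|->1.5, |7|->7, |3|->1.5, |6|->6, |4|->3, |5|->4.5, |5|->4.5
Step 3: Attach original signs; sum ranks with positive sign and with negative sign.
W+ = 7 + 6 + 4.5 = 17.5
W- = 1.5 + 1.5 + 3 + 4.5 = 10.5
(Check: W+ + W- = 28 should equal n(n+1)/2 = 28.)
Step 4: Test statistic W = min(W+, W-) = 10.5.
Step 5: Ties in |d|, so use the tie-corrected normal approximation.
        E[W] = n(n+1)/4 = 7*8/4 = 14.
        Tie groups: |d|=3 (t=2), |d|=5 (t=2); sum(t^3 - t) = 12.
        Var[W] = n(n+1)(2n+1)/24 - sum(t^3-t)/48 = 840/24 - 12/48 = 34.75.
        z = (W - E[W]) / sqrt(Var[W]) = (10.5 - 14) / 5.8949 = -0.5937.
        Two-sided p = 2*Phi(z) = 0.552691.
Step 6: alpha = 0.05. fail to reject H0.

W+ = 17.5, W- = 10.5, W = min = 10.5, p = 0.552691, fail to reject H0.


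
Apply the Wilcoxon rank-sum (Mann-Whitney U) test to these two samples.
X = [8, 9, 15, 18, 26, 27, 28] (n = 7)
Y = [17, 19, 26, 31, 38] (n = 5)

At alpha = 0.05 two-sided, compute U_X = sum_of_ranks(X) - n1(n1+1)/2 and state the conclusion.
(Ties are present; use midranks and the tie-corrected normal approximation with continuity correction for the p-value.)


Step 1: Combine and sort all 12 observations; assign midranks.
sorted (value, group): (8,X), (9,X), (15,X), (17,Y), (18,X), (19,Y), (26,X), (26,Y), (27,X), (28,X), (31,Y), (38,Y)
ranks: 8->1, 9->2, 15->3, 17->4, 18->5, 19->6, 26->7.5, 26->7.5, 27->9, 28->10, 31->11, 38->12
Step 2: Rank sum for X: R1 = 1 + 2 + 3 + 5 + 7.5 + 9 + 10 = 37.5.
Step 3: U_X = R1 - n1(n1+1)/2 = 37.5 - 7*8/2 = 37.5 - 28 = 9.5.
       U_Y = n1*n2 - U_X = 35 - 9.5 = 25.5.
Step 4: Ties are present, so use the tie-corrected normal approximation (with continuity correction) for the p-value.
Step 5: p-value = 0.222415; compare to alpha = 0.05. fail to reject H0.

U_X = 9.5, p = 0.222415, fail to reject H0 at alpha = 0.05.


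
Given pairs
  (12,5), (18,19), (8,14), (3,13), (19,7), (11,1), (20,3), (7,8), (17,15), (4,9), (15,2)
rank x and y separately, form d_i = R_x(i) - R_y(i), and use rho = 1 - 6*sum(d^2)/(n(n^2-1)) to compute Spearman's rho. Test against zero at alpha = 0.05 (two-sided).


Step 1: Rank x and y separately (midranks; no ties here).
rank(x): 12->6, 18->9, 8->4, 3->1, 19->10, 11->5, 20->11, 7->3, 17->8, 4->2, 15->7
rank(y): 5->4, 19->11, 14->9, 13->8, 7->5, 1->1, 3->3, 8->6, 15->10, 9->7, 2->2
Step 2: d_i = R_x(i) - R_y(i); compute d_i^2.
  (6-4)^2=4, (9-11)^2=4, (4-9)^2=25, (1-8)^2=49, (10-5)^2=25, (5-1)^2=16, (11-3)^2=64, (3-6)^2=9, (8-10)^2=4, (2-7)^2=25, (7-2)^2=25
sum(d^2) = 250.
Step 3: rho = 1 - 6*250 / (11*(11^2 - 1)) = 1 - 1500/1320 = -0.136364.
Step 4: Under H0, t = rho * sqrt((n-2)/(1-rho^2)) = -0.4129 ~ t(9).
Step 5: Two-sided p-value from the t-distribution with 9 df = 0.689309.
Step 6: alpha = 0.05. fail to reject H0.

rho = -0.1364, p = 0.689309, fail to reject H0 at alpha = 0.05.


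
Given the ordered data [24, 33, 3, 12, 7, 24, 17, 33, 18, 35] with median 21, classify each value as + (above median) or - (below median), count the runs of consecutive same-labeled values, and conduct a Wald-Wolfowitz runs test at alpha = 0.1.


Step 1: Compute median = 21; label A = above, B = below.
Labels in order: AABBBABABA  (n_A = 5, n_B = 5)
Step 2: Count runs R = 7.
Step 3: Under H0 (random ordering), E[R] = 2*n_A*n_B/(n_A+n_B) + 1 = 2*5*5/10 + 1 = 6.0000.
        Var[R] = 2*n_A*n_B*(2*n_A*n_B - n_A - n_B) / ((n_A+n_B)^2 * (n_A+n_B-1)) = 2000/900 = 2.2222.
        SD[R] = 1.4907.
Step 4: Continuity-corrected z = (R - 0.5 - E[R]) / SD[R] = (7 - 0.5 - 6.0000) / 1.4907 = 0.3354.
Step 5: Two-sided p-value via normal approximation = 2*(1 - Phi(|z|)) = 0.737316.
Step 6: alpha = 0.1. fail to reject H0.

R = 7, z = 0.3354, p = 0.737316, fail to reject H0.


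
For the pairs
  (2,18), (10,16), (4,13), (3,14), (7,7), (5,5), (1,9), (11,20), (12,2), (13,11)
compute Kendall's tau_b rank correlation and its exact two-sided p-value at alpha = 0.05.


Step 1: Enumerate the 45 unordered pairs (i,j) with i<j and classify each by sign(x_j-x_i) * sign(y_j-y_i).
  (1,2):dx=+8,dy=-2->D; (1,3):dx=+2,dy=-5->D; (1,4):dx=+1,dy=-4->D; (1,5):dx=+5,dy=-11->D
  (1,6):dx=+3,dy=-13->D; (1,7):dx=-1,dy=-9->C; (1,8):dx=+9,dy=+2->C; (1,9):dx=+10,dy=-16->D
  (1,10):dx=+11,dy=-7->D; (2,3):dx=-6,dy=-3->C; (2,4):dx=-7,dy=-2->C; (2,5):dx=-3,dy=-9->C
  (2,6):dx=-5,dy=-11->C; (2,7):dx=-9,dy=-7->C; (2,8):dx=+1,dy=+4->C; (2,9):dx=+2,dy=-14->D
  (2,10):dx=+3,dy=-5->D; (3,4):dx=-1,dy=+1->D; (3,5):dx=+3,dy=-6->D; (3,6):dx=+1,dy=-8->D
  (3,7):dx=-3,dy=-4->C; (3,8):dx=+7,dy=+7->C; (3,9):dx=+8,dy=-11->D; (3,10):dx=+9,dy=-2->D
  (4,5):dx=+4,dy=-7->D; (4,6):dx=+2,dy=-9->D; (4,7):dx=-2,dy=-5->C; (4,8):dx=+8,dy=+6->C
  (4,9):dx=+9,dy=-12->D; (4,10):dx=+10,dy=-3->D; (5,6):dx=-2,dy=-2->C; (5,7):dx=-6,dy=+2->D
  (5,8):dx=+4,dy=+13->C; (5,9):dx=+5,dy=-5->D; (5,10):dx=+6,dy=+4->C; (6,7):dx=-4,dy=+4->D
  (6,8):dx=+6,dy=+15->C; (6,9):dx=+7,dy=-3->D; (6,10):dx=+8,dy=+6->C; (7,8):dx=+10,dy=+11->C
  (7,9):dx=+11,dy=-7->D; (7,10):dx=+12,dy=+2->C; (8,9):dx=+1,dy=-18->D; (8,10):dx=+2,dy=-9->D
  (9,10):dx=+1,dy=+9->C
Step 2: C = 20, D = 25, total pairs = 45.
Step 3: tau = (C - D)/(n(n-1)/2) = (20 - 25)/45 = -0.111111.
Step 4: Exact two-sided p-value (enumerate n! = 3628800 permutations of y under H0): p = 0.727490.
Step 5: alpha = 0.05. fail to reject H0.

tau_b = -0.1111 (C=20, D=25), p = 0.727490, fail to reject H0.


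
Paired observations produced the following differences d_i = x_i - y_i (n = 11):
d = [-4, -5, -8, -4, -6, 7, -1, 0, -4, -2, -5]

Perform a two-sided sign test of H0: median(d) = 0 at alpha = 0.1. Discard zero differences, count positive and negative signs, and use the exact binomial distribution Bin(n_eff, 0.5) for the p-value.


Step 1: Discard zero differences. Original n = 11; n_eff = number of nonzero differences = 10.
Nonzero differences (with sign): -4, -5, -8, -4, -6, +7, -1, -4, -2, -5
Step 2: Count signs: positive = 1, negative = 9.
Step 3: Under H0: P(positive) = 0.5, so the number of positives S ~ Bin(10, 0.5).
Step 4: Two-sided exact p-value = sum of Bin(10,0.5) probabilities at or below the observed probability = 0.021484.
Step 5: alpha = 0.1. reject H0.

n_eff = 10, pos = 1, neg = 9, p = 0.021484, reject H0.


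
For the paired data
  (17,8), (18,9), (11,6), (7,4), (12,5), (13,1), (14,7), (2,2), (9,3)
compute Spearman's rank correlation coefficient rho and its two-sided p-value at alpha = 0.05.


Step 1: Rank x and y separately (midranks; no ties here).
rank(x): 17->8, 18->9, 11->4, 7->2, 12->5, 13->6, 14->7, 2->1, 9->3
rank(y): 8->8, 9->9, 6->6, 4->4, 5->5, 1->1, 7->7, 2->2, 3->3
Step 2: d_i = R_x(i) - R_y(i); compute d_i^2.
  (8-8)^2=0, (9-9)^2=0, (4-6)^2=4, (2-4)^2=4, (5-5)^2=0, (6-1)^2=25, (7-7)^2=0, (1-2)^2=1, (3-3)^2=0
sum(d^2) = 34.
Step 3: rho = 1 - 6*34 / (9*(9^2 - 1)) = 1 - 204/720 = 0.716667.
Step 4: Under H0, t = rho * sqrt((n-2)/(1-rho^2)) = 2.7188 ~ t(7).
Step 5: Two-sided p-value from the t-distribution with 7 df = 0.029818.
Step 6: alpha = 0.05. reject H0.

rho = 0.7167, p = 0.029818, reject H0 at alpha = 0.05.


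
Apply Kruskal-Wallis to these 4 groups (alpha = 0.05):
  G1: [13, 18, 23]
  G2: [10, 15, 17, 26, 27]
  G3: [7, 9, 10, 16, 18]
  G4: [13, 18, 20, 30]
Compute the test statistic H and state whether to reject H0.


Step 1: Combine all N = 17 observations and assign midranks.
sorted (value, group, rank): (7,G3,1), (9,G3,2), (10,G2,3.5), (10,G3,3.5), (13,G1,5.5), (13,G4,5.5), (15,G2,7), (16,G3,8), (17,G2,9), (18,G1,11), (18,G3,11), (18,G4,11), (20,G4,13), (23,G1,14), (26,G2,15), (27,G2,16), (30,G4,17)
Step 2: Sum ranks within each group.
R_1 = 30.5 (n_1 = 3)
R_2 = 50.5 (n_2 = 5)
R_3 = 25.5 (n_3 = 5)
R_4 = 46.5 (n_4 = 4)
Step 3: H = 12/(N(N+1)) * sum(R_i^2/n_i) - 3(N+1)
     = 12/(17*18) * (30.5^2/3 + 50.5^2/5 + 25.5^2/5 + 46.5^2/4) - 3*18
     = 0.039216 * 1490.75 - 54
     = 4.460621.
Step 4: Ties present; correction factor C = 1 - 36/(17^3 - 17) = 0.992647. Corrected H = 4.460621 / 0.992647 = 4.493663.
Step 5: Under H0, H ~ chi^2(3); p-value = 0.212856.
Step 6: alpha = 0.05. fail to reject H0.

H = 4.4937, df = 3, p = 0.212856, fail to reject H0.


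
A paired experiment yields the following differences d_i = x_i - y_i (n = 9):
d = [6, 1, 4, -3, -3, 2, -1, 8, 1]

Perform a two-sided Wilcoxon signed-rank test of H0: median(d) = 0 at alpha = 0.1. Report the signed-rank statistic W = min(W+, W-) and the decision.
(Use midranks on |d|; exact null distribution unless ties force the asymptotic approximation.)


Step 1: Drop any zero differences (none here) and take |d_i|.
|d| = [6, 1, 4, 3, 3, 2, 1, 8, 1]
Step 2: Midrank |d_i| (ties get averaged ranks).
ranks: |6|->8, |1|->2, |4|->7, |3|->5.5, |3|->5.5, |2|->4, |1|->2, |8|->9, |1|->2
Step 3: Attach original signs; sum ranks with positive sign and with negative sign.
W+ = 8 + 2 + 7 + 4 + 9 + 2 = 32
W- = 5.5 + 5.5 + 2 = 13
(Check: W+ + W- = 45 should equal n(n+1)/2 = 45.)
Step 4: Test statistic W = min(W+, W-) = 13.
Step 5: Ties in |d|, so use the tie-corrected normal approximation.
        E[W] = n(n+1)/4 = 9*10/4 = 22.5.
        Tie groups: |d|=1 (t=3), |d|=3 (t=2); sum(t^3 - t) = 30.
        Var[W] = n(n+1)(2n+1)/24 - sum(t^3-t)/48 = 1710/24 - 30/48 = 70.625.
        z = (W - E[W]) / sqrt(Var[W]) = (13 - 22.5) / 8.4039 = -1.1304.
        Two-sided p = 2*Phi(z) = 0.258294.
Step 6: alpha = 0.1. fail to reject H0.

W+ = 32, W- = 13, W = min = 13, p = 0.258294, fail to reject H0.


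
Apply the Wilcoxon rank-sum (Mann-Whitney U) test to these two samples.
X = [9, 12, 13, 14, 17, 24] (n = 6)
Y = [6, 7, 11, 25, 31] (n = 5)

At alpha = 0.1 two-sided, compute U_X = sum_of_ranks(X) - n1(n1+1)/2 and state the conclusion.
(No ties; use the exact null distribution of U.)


Step 1: Combine and sort all 11 observations; assign midranks.
sorted (value, group): (6,Y), (7,Y), (9,X), (11,Y), (12,X), (13,X), (14,X), (17,X), (24,X), (25,Y), (31,Y)
ranks: 6->1, 7->2, 9->3, 11->4, 12->5, 13->6, 14->7, 17->8, 24->9, 25->10, 31->11
Step 2: Rank sum for X: R1 = 3 + 5 + 6 + 7 + 8 + 9 = 38.
Step 3: U_X = R1 - n1(n1+1)/2 = 38 - 6*7/2 = 38 - 21 = 17.
       U_Y = n1*n2 - U_X = 30 - 17 = 13.
Step 4: No ties, so the exact null distribution of U (based on enumerating the C(11,6) = 462 equally likely rank assignments) gives the two-sided p-value.
Step 5: p-value = 0.792208; compare to alpha = 0.1. fail to reject H0.

U_X = 17, p = 0.792208, fail to reject H0 at alpha = 0.1.


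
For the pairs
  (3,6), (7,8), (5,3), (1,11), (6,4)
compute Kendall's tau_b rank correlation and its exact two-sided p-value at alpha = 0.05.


Step 1: Enumerate the 10 unordered pairs (i,j) with i<j and classify each by sign(x_j-x_i) * sign(y_j-y_i).
  (1,2):dx=+4,dy=+2->C; (1,3):dx=+2,dy=-3->D; (1,4):dx=-2,dy=+5->D; (1,5):dx=+3,dy=-2->D
  (2,3):dx=-2,dy=-5->C; (2,4):dx=-6,dy=+3->D; (2,5):dx=-1,dy=-4->C; (3,4):dx=-4,dy=+8->D
  (3,5):dx=+1,dy=+1->C; (4,5):dx=+5,dy=-7->D
Step 2: C = 4, D = 6, total pairs = 10.
Step 3: tau = (C - D)/(n(n-1)/2) = (4 - 6)/10 = -0.200000.
Step 4: Exact two-sided p-value (enumerate n! = 120 permutations of y under H0): p = 0.816667.
Step 5: alpha = 0.05. fail to reject H0.

tau_b = -0.2000 (C=4, D=6), p = 0.816667, fail to reject H0.


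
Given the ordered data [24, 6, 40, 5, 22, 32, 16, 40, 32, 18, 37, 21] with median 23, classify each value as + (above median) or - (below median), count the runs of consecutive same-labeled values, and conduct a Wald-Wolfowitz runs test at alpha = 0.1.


Step 1: Compute median = 23; label A = above, B = below.
Labels in order: ABABBABAABAB  (n_A = 6, n_B = 6)
Step 2: Count runs R = 10.
Step 3: Under H0 (random ordering), E[R] = 2*n_A*n_B/(n_A+n_B) + 1 = 2*6*6/12 + 1 = 7.0000.
        Var[R] = 2*n_A*n_B*(2*n_A*n_B - n_A - n_B) / ((n_A+n_B)^2 * (n_A+n_B-1)) = 4320/1584 = 2.7273.
        SD[R] = 1.6514.
Step 4: Continuity-corrected z = (R - 0.5 - E[R]) / SD[R] = (10 - 0.5 - 7.0000) / 1.6514 = 1.5138.
Step 5: Two-sided p-value via normal approximation = 2*(1 - Phi(|z|)) = 0.130070.
Step 6: alpha = 0.1. fail to reject H0.

R = 10, z = 1.5138, p = 0.130070, fail to reject H0.


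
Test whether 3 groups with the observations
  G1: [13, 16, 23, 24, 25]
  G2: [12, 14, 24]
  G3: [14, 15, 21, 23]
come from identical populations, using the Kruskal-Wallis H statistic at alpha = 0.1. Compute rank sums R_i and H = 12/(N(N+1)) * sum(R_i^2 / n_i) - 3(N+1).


Step 1: Combine all N = 12 observations and assign midranks.
sorted (value, group, rank): (12,G2,1), (13,G1,2), (14,G2,3.5), (14,G3,3.5), (15,G3,5), (16,G1,6), (21,G3,7), (23,G1,8.5), (23,G3,8.5), (24,G1,10.5), (24,G2,10.5), (25,G1,12)
Step 2: Sum ranks within each group.
R_1 = 39 (n_1 = 5)
R_2 = 15 (n_2 = 3)
R_3 = 24 (n_3 = 4)
Step 3: H = 12/(N(N+1)) * sum(R_i^2/n_i) - 3(N+1)
     = 12/(12*13) * (39^2/5 + 15^2/3 + 24^2/4) - 3*13
     = 0.076923 * 523.2 - 39
     = 1.246154.
Step 4: Ties present; correction factor C = 1 - 18/(12^3 - 12) = 0.989510. Corrected H = 1.246154 / 0.989510 = 1.259364.
Step 5: Under H0, H ~ chi^2(2); p-value = 0.532761.
Step 6: alpha = 0.1. fail to reject H0.

H = 1.2594, df = 2, p = 0.532761, fail to reject H0.


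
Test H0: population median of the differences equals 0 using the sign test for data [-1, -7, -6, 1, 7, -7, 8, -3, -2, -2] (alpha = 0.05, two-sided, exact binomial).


Step 1: Discard zero differences. Original n = 10; n_eff = number of nonzero differences = 10.
Nonzero differences (with sign): -1, -7, -6, +1, +7, -7, +8, -3, -2, -2
Step 2: Count signs: positive = 3, negative = 7.
Step 3: Under H0: P(positive) = 0.5, so the number of positives S ~ Bin(10, 0.5).
Step 4: Two-sided exact p-value = sum of Bin(10,0.5) probabilities at or below the observed probability = 0.343750.
Step 5: alpha = 0.05. fail to reject H0.

n_eff = 10, pos = 3, neg = 7, p = 0.343750, fail to reject H0.


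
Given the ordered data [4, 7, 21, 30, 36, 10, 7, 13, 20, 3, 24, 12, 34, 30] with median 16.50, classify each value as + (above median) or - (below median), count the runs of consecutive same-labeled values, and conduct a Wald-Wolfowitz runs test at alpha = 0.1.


Step 1: Compute median = 16.50; label A = above, B = below.
Labels in order: BBAAABBBABABAA  (n_A = 7, n_B = 7)
Step 2: Count runs R = 8.
Step 3: Under H0 (random ordering), E[R] = 2*n_A*n_B/(n_A+n_B) + 1 = 2*7*7/14 + 1 = 8.0000.
        Var[R] = 2*n_A*n_B*(2*n_A*n_B - n_A - n_B) / ((n_A+n_B)^2 * (n_A+n_B-1)) = 8232/2548 = 3.2308.
        SD[R] = 1.7974.
Step 4: R = E[R], so z = 0 with no continuity correction.
Step 5: Two-sided p-value via normal approximation = 2*(1 - Phi(|z|)) = 1.000000.
Step 6: alpha = 0.1. fail to reject H0.

R = 8, z = 0.0000, p = 1.000000, fail to reject H0.


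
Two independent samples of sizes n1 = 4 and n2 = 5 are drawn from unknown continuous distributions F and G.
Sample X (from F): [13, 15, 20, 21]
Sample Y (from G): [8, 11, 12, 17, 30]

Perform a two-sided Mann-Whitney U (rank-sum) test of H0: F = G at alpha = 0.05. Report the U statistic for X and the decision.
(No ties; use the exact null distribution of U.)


Step 1: Combine and sort all 9 observations; assign midranks.
sorted (value, group): (8,Y), (11,Y), (12,Y), (13,X), (15,X), (17,Y), (20,X), (21,X), (30,Y)
ranks: 8->1, 11->2, 12->3, 13->4, 15->5, 17->6, 20->7, 21->8, 30->9
Step 2: Rank sum for X: R1 = 4 + 5 + 7 + 8 = 24.
Step 3: U_X = R1 - n1(n1+1)/2 = 24 - 4*5/2 = 24 - 10 = 14.
       U_Y = n1*n2 - U_X = 20 - 14 = 6.
Step 4: No ties, so the exact null distribution of U (based on enumerating the C(9,4) = 126 equally likely rank assignments) gives the two-sided p-value.
Step 5: p-value = 0.412698; compare to alpha = 0.05. fail to reject H0.

U_X = 14, p = 0.412698, fail to reject H0 at alpha = 0.05.


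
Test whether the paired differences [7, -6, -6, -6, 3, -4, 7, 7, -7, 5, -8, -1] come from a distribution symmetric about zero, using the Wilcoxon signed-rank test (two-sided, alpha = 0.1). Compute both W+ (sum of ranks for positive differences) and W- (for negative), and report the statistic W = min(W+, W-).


Step 1: Drop any zero differences (none here) and take |d_i|.
|d| = [7, 6, 6, 6, 3, 4, 7, 7, 7, 5, 8, 1]
Step 2: Midrank |d_i| (ties get averaged ranks).
ranks: |7|->9.5, |6|->6, |6|->6, |6|->6, |3|->2, |4|->3, |7|->9.5, |7|->9.5, |7|->9.5, |5|->4, |8|->12, |1|->1
Step 3: Attach original signs; sum ranks with positive sign and with negative sign.
W+ = 9.5 + 2 + 9.5 + 9.5 + 4 = 34.5
W- = 6 + 6 + 6 + 3 + 9.5 + 12 + 1 = 43.5
(Check: W+ + W- = 78 should equal n(n+1)/2 = 78.)
Step 4: Test statistic W = min(W+, W-) = 34.5.
Step 5: Ties in |d|, so use the tie-corrected normal approximation.
        E[W] = n(n+1)/4 = 12*13/4 = 39.
        Tie groups: |d|=6 (t=3), |d|=7 (t=4); sum(t^3 - t) = 84.
        Var[W] = n(n+1)(2n+1)/24 - sum(t^3-t)/48 = 3900/24 - 84/48 = 160.75.
        z = (W - E[W]) / sqrt(Var[W]) = (34.5 - 39) / 12.6787 = -0.3549.
        Two-sided p = 2*Phi(z) = 0.722646.
Step 6: alpha = 0.1. fail to reject H0.

W+ = 34.5, W- = 43.5, W = min = 34.5, p = 0.722646, fail to reject H0.


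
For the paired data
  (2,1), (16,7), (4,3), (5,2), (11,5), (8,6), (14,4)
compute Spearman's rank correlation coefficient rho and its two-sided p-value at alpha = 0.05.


Step 1: Rank x and y separately (midranks; no ties here).
rank(x): 2->1, 16->7, 4->2, 5->3, 11->5, 8->4, 14->6
rank(y): 1->1, 7->7, 3->3, 2->2, 5->5, 6->6, 4->4
Step 2: d_i = R_x(i) - R_y(i); compute d_i^2.
  (1-1)^2=0, (7-7)^2=0, (2-3)^2=1, (3-2)^2=1, (5-5)^2=0, (4-6)^2=4, (6-4)^2=4
sum(d^2) = 10.
Step 3: rho = 1 - 6*10 / (7*(7^2 - 1)) = 1 - 60/336 = 0.821429.
Step 4: Under H0, t = rho * sqrt((n-2)/(1-rho^2)) = 3.2206 ~ t(5).
Step 5: Two-sided p-value from the t-distribution with 5 df = 0.023449.
Step 6: alpha = 0.05. reject H0.

rho = 0.8214, p = 0.023449, reject H0 at alpha = 0.05.


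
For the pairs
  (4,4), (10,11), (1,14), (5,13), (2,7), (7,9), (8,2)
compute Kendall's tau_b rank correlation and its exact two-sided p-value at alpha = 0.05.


Step 1: Enumerate the 21 unordered pairs (i,j) with i<j and classify each by sign(x_j-x_i) * sign(y_j-y_i).
  (1,2):dx=+6,dy=+7->C; (1,3):dx=-3,dy=+10->D; (1,4):dx=+1,dy=+9->C; (1,5):dx=-2,dy=+3->D
  (1,6):dx=+3,dy=+5->C; (1,7):dx=+4,dy=-2->D; (2,3):dx=-9,dy=+3->D; (2,4):dx=-5,dy=+2->D
  (2,5):dx=-8,dy=-4->C; (2,6):dx=-3,dy=-2->C; (2,7):dx=-2,dy=-9->C; (3,4):dx=+4,dy=-1->D
  (3,5):dx=+1,dy=-7->D; (3,6):dx=+6,dy=-5->D; (3,7):dx=+7,dy=-12->D; (4,5):dx=-3,dy=-6->C
  (4,6):dx=+2,dy=-4->D; (4,7):dx=+3,dy=-11->D; (5,6):dx=+5,dy=+2->C; (5,7):dx=+6,dy=-5->D
  (6,7):dx=+1,dy=-7->D
Step 2: C = 8, D = 13, total pairs = 21.
Step 3: tau = (C - D)/(n(n-1)/2) = (8 - 13)/21 = -0.238095.
Step 4: Exact two-sided p-value (enumerate n! = 5040 permutations of y under H0): p = 0.561905.
Step 5: alpha = 0.05. fail to reject H0.

tau_b = -0.2381 (C=8, D=13), p = 0.561905, fail to reject H0.


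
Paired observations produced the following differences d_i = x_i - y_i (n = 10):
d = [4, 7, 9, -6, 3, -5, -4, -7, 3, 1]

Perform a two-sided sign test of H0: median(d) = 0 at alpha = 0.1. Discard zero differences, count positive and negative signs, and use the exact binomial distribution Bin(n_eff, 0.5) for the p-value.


Step 1: Discard zero differences. Original n = 10; n_eff = number of nonzero differences = 10.
Nonzero differences (with sign): +4, +7, +9, -6, +3, -5, -4, -7, +3, +1
Step 2: Count signs: positive = 6, negative = 4.
Step 3: Under H0: P(positive) = 0.5, so the number of positives S ~ Bin(10, 0.5).
Step 4: Two-sided exact p-value = sum of Bin(10,0.5) probabilities at or below the observed probability = 0.753906.
Step 5: alpha = 0.1. fail to reject H0.

n_eff = 10, pos = 6, neg = 4, p = 0.753906, fail to reject H0.


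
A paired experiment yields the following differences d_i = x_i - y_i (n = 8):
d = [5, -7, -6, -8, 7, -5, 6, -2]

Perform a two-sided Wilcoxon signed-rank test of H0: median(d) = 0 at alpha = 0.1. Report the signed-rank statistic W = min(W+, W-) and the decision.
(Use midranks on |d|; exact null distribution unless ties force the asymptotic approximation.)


Step 1: Drop any zero differences (none here) and take |d_i|.
|d| = [5, 7, 6, 8, 7, 5, 6, 2]
Step 2: Midrank |d_i| (ties get averaged ranks).
ranks: |5|->2.5, |7|->6.5, |6|->4.5, |8|->8, |7|->6.5, |5|->2.5, |6|->4.5, |2|->1
Step 3: Attach original signs; sum ranks with positive sign and with negative sign.
W+ = 2.5 + 6.5 + 4.5 = 13.5
W- = 6.5 + 4.5 + 8 + 2.5 + 1 = 22.5
(Check: W+ + W- = 36 should equal n(n+1)/2 = 36.)
Step 4: Test statistic W = min(W+, W-) = 13.5.
Step 5: Ties in |d|, so use the tie-corrected normal approximation.
        E[W] = n(n+1)/4 = 8*9/4 = 18.
        Tie groups: |d|=5 (t=2), |d|=6 (t=2), |d|=7 (t=2); sum(t^3 - t) = 18.
        Var[W] = n(n+1)(2n+1)/24 - sum(t^3-t)/48 = 1224/24 - 18/48 = 50.625.
        z = (W - E[W]) / sqrt(Var[W]) = (13.5 - 18) / 7.1151 = -0.6325.
        Two-sided p = 2*Phi(z) = 0.527089.
Step 6: alpha = 0.1. fail to reject H0.

W+ = 13.5, W- = 22.5, W = min = 13.5, p = 0.527089, fail to reject H0.


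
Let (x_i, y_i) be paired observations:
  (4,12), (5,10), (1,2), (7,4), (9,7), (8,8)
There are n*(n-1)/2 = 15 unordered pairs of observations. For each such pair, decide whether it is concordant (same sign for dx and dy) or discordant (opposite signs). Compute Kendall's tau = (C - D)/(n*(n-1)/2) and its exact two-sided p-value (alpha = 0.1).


Step 1: Enumerate the 15 unordered pairs (i,j) with i<j and classify each by sign(x_j-x_i) * sign(y_j-y_i).
  (1,2):dx=+1,dy=-2->D; (1,3):dx=-3,dy=-10->C; (1,4):dx=+3,dy=-8->D; (1,5):dx=+5,dy=-5->D
  (1,6):dx=+4,dy=-4->D; (2,3):dx=-4,dy=-8->C; (2,4):dx=+2,dy=-6->D; (2,5):dx=+4,dy=-3->D
  (2,6):dx=+3,dy=-2->D; (3,4):dx=+6,dy=+2->C; (3,5):dx=+8,dy=+5->C; (3,6):dx=+7,dy=+6->C
  (4,5):dx=+2,dy=+3->C; (4,6):dx=+1,dy=+4->C; (5,6):dx=-1,dy=+1->D
Step 2: C = 7, D = 8, total pairs = 15.
Step 3: tau = (C - D)/(n(n-1)/2) = (7 - 8)/15 = -0.066667.
Step 4: Exact two-sided p-value (enumerate n! = 720 permutations of y under H0): p = 1.000000.
Step 5: alpha = 0.1. fail to reject H0.

tau_b = -0.0667 (C=7, D=8), p = 1.000000, fail to reject H0.


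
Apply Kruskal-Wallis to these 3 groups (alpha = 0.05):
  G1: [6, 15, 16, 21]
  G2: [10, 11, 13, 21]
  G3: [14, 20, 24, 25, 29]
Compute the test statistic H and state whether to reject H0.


Step 1: Combine all N = 13 observations and assign midranks.
sorted (value, group, rank): (6,G1,1), (10,G2,2), (11,G2,3), (13,G2,4), (14,G3,5), (15,G1,6), (16,G1,7), (20,G3,8), (21,G1,9.5), (21,G2,9.5), (24,G3,11), (25,G3,12), (29,G3,13)
Step 2: Sum ranks within each group.
R_1 = 23.5 (n_1 = 4)
R_2 = 18.5 (n_2 = 4)
R_3 = 49 (n_3 = 5)
Step 3: H = 12/(N(N+1)) * sum(R_i^2/n_i) - 3(N+1)
     = 12/(13*14) * (23.5^2/4 + 18.5^2/4 + 49^2/5) - 3*14
     = 0.065934 * 703.825 - 42
     = 4.406044.
Step 4: Ties present; correction factor C = 1 - 6/(13^3 - 13) = 0.997253. Corrected H = 4.406044 / 0.997253 = 4.418182.
Step 5: Under H0, H ~ chi^2(2); p-value = 0.109800.
Step 6: alpha = 0.05. fail to reject H0.

H = 4.4182, df = 2, p = 0.109800, fail to reject H0.


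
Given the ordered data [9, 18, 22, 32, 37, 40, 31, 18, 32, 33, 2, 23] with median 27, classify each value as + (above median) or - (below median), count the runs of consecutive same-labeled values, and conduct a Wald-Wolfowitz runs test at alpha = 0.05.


Step 1: Compute median = 27; label A = above, B = below.
Labels in order: BBBAAAABAABB  (n_A = 6, n_B = 6)
Step 2: Count runs R = 5.
Step 3: Under H0 (random ordering), E[R] = 2*n_A*n_B/(n_A+n_B) + 1 = 2*6*6/12 + 1 = 7.0000.
        Var[R] = 2*n_A*n_B*(2*n_A*n_B - n_A - n_B) / ((n_A+n_B)^2 * (n_A+n_B-1)) = 4320/1584 = 2.7273.
        SD[R] = 1.6514.
Step 4: Continuity-corrected z = (R + 0.5 - E[R]) / SD[R] = (5 + 0.5 - 7.0000) / 1.6514 = -0.9083.
Step 5: Two-sided p-value via normal approximation = 2*(1 - Phi(|z|)) = 0.363722.
Step 6: alpha = 0.05. fail to reject H0.

R = 5, z = -0.9083, p = 0.363722, fail to reject H0.


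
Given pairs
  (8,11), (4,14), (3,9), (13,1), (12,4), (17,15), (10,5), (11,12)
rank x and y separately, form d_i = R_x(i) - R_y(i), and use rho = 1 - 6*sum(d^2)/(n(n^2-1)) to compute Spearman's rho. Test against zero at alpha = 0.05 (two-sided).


Step 1: Rank x and y separately (midranks; no ties here).
rank(x): 8->3, 4->2, 3->1, 13->7, 12->6, 17->8, 10->4, 11->5
rank(y): 11->5, 14->7, 9->4, 1->1, 4->2, 15->8, 5->3, 12->6
Step 2: d_i = R_x(i) - R_y(i); compute d_i^2.
  (3-5)^2=4, (2-7)^2=25, (1-4)^2=9, (7-1)^2=36, (6-2)^2=16, (8-8)^2=0, (4-3)^2=1, (5-6)^2=1
sum(d^2) = 92.
Step 3: rho = 1 - 6*92 / (8*(8^2 - 1)) = 1 - 552/504 = -0.095238.
Step 4: Under H0, t = rho * sqrt((n-2)/(1-rho^2)) = -0.2343 ~ t(6).
Step 5: Two-sided p-value from the t-distribution with 6 df = 0.822505.
Step 6: alpha = 0.05. fail to reject H0.

rho = -0.0952, p = 0.822505, fail to reject H0 at alpha = 0.05.


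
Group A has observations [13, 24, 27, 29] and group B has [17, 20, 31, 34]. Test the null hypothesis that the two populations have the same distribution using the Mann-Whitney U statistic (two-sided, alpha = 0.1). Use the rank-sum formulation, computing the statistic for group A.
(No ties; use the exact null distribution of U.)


Step 1: Combine and sort all 8 observations; assign midranks.
sorted (value, group): (13,X), (17,Y), (20,Y), (24,X), (27,X), (29,X), (31,Y), (34,Y)
ranks: 13->1, 17->2, 20->3, 24->4, 27->5, 29->6, 31->7, 34->8
Step 2: Rank sum for X: R1 = 1 + 4 + 5 + 6 = 16.
Step 3: U_X = R1 - n1(n1+1)/2 = 16 - 4*5/2 = 16 - 10 = 6.
       U_Y = n1*n2 - U_X = 16 - 6 = 10.
Step 4: No ties, so the exact null distribution of U (based on enumerating the C(8,4) = 70 equally likely rank assignments) gives the two-sided p-value.
Step 5: p-value = 0.685714; compare to alpha = 0.1. fail to reject H0.

U_X = 6, p = 0.685714, fail to reject H0 at alpha = 0.1.


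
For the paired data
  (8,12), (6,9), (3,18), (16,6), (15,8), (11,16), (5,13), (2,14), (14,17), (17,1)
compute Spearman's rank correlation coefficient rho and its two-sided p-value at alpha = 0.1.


Step 1: Rank x and y separately (midranks; no ties here).
rank(x): 8->5, 6->4, 3->2, 16->9, 15->8, 11->6, 5->3, 2->1, 14->7, 17->10
rank(y): 12->5, 9->4, 18->10, 6->2, 8->3, 16->8, 13->6, 14->7, 17->9, 1->1
Step 2: d_i = R_x(i) - R_y(i); compute d_i^2.
  (5-5)^2=0, (4-4)^2=0, (2-10)^2=64, (9-2)^2=49, (8-3)^2=25, (6-8)^2=4, (3-6)^2=9, (1-7)^2=36, (7-9)^2=4, (10-1)^2=81
sum(d^2) = 272.
Step 3: rho = 1 - 6*272 / (10*(10^2 - 1)) = 1 - 1632/990 = -0.648485.
Step 4: Under H0, t = rho * sqrt((n-2)/(1-rho^2)) = -2.4095 ~ t(8).
Step 5: Two-sided p-value from the t-distribution with 8 df = 0.042540.
Step 6: alpha = 0.1. reject H0.

rho = -0.6485, p = 0.042540, reject H0 at alpha = 0.1.


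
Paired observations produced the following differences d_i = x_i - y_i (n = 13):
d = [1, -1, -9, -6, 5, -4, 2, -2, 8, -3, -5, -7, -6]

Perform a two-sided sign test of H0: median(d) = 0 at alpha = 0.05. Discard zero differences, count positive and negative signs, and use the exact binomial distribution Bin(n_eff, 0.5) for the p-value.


Step 1: Discard zero differences. Original n = 13; n_eff = number of nonzero differences = 13.
Nonzero differences (with sign): +1, -1, -9, -6, +5, -4, +2, -2, +8, -3, -5, -7, -6
Step 2: Count signs: positive = 4, negative = 9.
Step 3: Under H0: P(positive) = 0.5, so the number of positives S ~ Bin(13, 0.5).
Step 4: Two-sided exact p-value = sum of Bin(13,0.5) probabilities at or below the observed probability = 0.266846.
Step 5: alpha = 0.05. fail to reject H0.

n_eff = 13, pos = 4, neg = 9, p = 0.266846, fail to reject H0.


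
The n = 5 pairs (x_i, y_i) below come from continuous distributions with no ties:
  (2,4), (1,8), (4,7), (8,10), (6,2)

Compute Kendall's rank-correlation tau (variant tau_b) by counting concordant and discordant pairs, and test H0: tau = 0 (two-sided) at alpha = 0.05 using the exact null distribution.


Step 1: Enumerate the 10 unordered pairs (i,j) with i<j and classify each by sign(x_j-x_i) * sign(y_j-y_i).
  (1,2):dx=-1,dy=+4->D; (1,3):dx=+2,dy=+3->C; (1,4):dx=+6,dy=+6->C; (1,5):dx=+4,dy=-2->D
  (2,3):dx=+3,dy=-1->D; (2,4):dx=+7,dy=+2->C; (2,5):dx=+5,dy=-6->D; (3,4):dx=+4,dy=+3->C
  (3,5):dx=+2,dy=-5->D; (4,5):dx=-2,dy=-8->C
Step 2: C = 5, D = 5, total pairs = 10.
Step 3: tau = (C - D)/(n(n-1)/2) = (5 - 5)/10 = 0.000000.
Step 4: Exact two-sided p-value (enumerate n! = 120 permutations of y under H0): p = 1.000000.
Step 5: alpha = 0.05. fail to reject H0.

tau_b = 0.0000 (C=5, D=5), p = 1.000000, fail to reject H0.


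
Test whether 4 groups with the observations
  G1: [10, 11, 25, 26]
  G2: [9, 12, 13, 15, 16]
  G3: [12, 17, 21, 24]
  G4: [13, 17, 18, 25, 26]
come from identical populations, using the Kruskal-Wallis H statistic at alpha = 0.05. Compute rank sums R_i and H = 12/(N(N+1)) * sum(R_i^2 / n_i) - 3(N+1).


Step 1: Combine all N = 18 observations and assign midranks.
sorted (value, group, rank): (9,G2,1), (10,G1,2), (11,G1,3), (12,G2,4.5), (12,G3,4.5), (13,G2,6.5), (13,G4,6.5), (15,G2,8), (16,G2,9), (17,G3,10.5), (17,G4,10.5), (18,G4,12), (21,G3,13), (24,G3,14), (25,G1,15.5), (25,G4,15.5), (26,G1,17.5), (26,G4,17.5)
Step 2: Sum ranks within each group.
R_1 = 38 (n_1 = 4)
R_2 = 29 (n_2 = 5)
R_3 = 42 (n_3 = 4)
R_4 = 62 (n_4 = 5)
Step 3: H = 12/(N(N+1)) * sum(R_i^2/n_i) - 3(N+1)
     = 12/(18*19) * (38^2/4 + 29^2/5 + 42^2/4 + 62^2/5) - 3*19
     = 0.035088 * 1739 - 57
     = 4.017544.
Step 4: Ties present; correction factor C = 1 - 30/(18^3 - 18) = 0.994840. Corrected H = 4.017544 / 0.994840 = 4.038382.
Step 5: Under H0, H ~ chi^2(3); p-value = 0.257349.
Step 6: alpha = 0.05. fail to reject H0.

H = 4.0384, df = 3, p = 0.257349, fail to reject H0.


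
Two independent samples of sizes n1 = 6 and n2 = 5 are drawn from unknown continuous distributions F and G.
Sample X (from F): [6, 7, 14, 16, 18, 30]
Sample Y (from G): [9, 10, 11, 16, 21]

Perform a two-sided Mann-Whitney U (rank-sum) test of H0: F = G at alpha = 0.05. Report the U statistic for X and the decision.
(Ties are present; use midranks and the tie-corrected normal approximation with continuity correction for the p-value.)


Step 1: Combine and sort all 11 observations; assign midranks.
sorted (value, group): (6,X), (7,X), (9,Y), (10,Y), (11,Y), (14,X), (16,X), (16,Y), (18,X), (21,Y), (30,X)
ranks: 6->1, 7->2, 9->3, 10->4, 11->5, 14->6, 16->7.5, 16->7.5, 18->9, 21->10, 30->11
Step 2: Rank sum for X: R1 = 1 + 2 + 6 + 7.5 + 9 + 11 = 36.5.
Step 3: U_X = R1 - n1(n1+1)/2 = 36.5 - 6*7/2 = 36.5 - 21 = 15.5.
       U_Y = n1*n2 - U_X = 30 - 15.5 = 14.5.
Step 4: Ties are present, so use the tie-corrected normal approximation (with continuity correction) for the p-value.
Step 5: p-value = 1.000000; compare to alpha = 0.05. fail to reject H0.

U_X = 15.5, p = 1.000000, fail to reject H0 at alpha = 0.05.


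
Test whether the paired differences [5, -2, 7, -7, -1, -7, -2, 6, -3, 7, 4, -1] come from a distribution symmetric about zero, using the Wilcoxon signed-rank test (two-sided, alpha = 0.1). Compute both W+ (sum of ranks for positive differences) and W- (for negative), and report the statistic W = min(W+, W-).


Step 1: Drop any zero differences (none here) and take |d_i|.
|d| = [5, 2, 7, 7, 1, 7, 2, 6, 3, 7, 4, 1]
Step 2: Midrank |d_i| (ties get averaged ranks).
ranks: |5|->7, |2|->3.5, |7|->10.5, |7|->10.5, |1|->1.5, |7|->10.5, |2|->3.5, |6|->8, |3|->5, |7|->10.5, |4|->6, |1|->1.5
Step 3: Attach original signs; sum ranks with positive sign and with negative sign.
W+ = 7 + 10.5 + 8 + 10.5 + 6 = 42
W- = 3.5 + 10.5 + 1.5 + 10.5 + 3.5 + 5 + 1.5 = 36
(Check: W+ + W- = 78 should equal n(n+1)/2 = 78.)
Step 4: Test statistic W = min(W+, W-) = 36.
Step 5: Ties in |d|, so use the tie-corrected normal approximation.
        E[W] = n(n+1)/4 = 12*13/4 = 39.
        Tie groups: |d|=1 (t=2), |d|=2 (t=2), |d|=7 (t=4); sum(t^3 - t) = 72.
        Var[W] = n(n+1)(2n+1)/24 - sum(t^3-t)/48 = 3900/24 - 72/48 = 161.
        z = (W - E[W]) / sqrt(Var[W]) = (36 - 39) / 12.6886 = -0.2364.
        Two-sided p = 2*Phi(z) = 0.813097.
Step 6: alpha = 0.1. fail to reject H0.

W+ = 42, W- = 36, W = min = 36, p = 0.813097, fail to reject H0.


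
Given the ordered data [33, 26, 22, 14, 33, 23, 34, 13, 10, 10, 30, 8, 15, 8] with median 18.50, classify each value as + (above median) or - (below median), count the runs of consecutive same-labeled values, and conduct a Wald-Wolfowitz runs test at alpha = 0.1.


Step 1: Compute median = 18.50; label A = above, B = below.
Labels in order: AAABAAABBBABBB  (n_A = 7, n_B = 7)
Step 2: Count runs R = 6.
Step 3: Under H0 (random ordering), E[R] = 2*n_A*n_B/(n_A+n_B) + 1 = 2*7*7/14 + 1 = 8.0000.
        Var[R] = 2*n_A*n_B*(2*n_A*n_B - n_A - n_B) / ((n_A+n_B)^2 * (n_A+n_B-1)) = 8232/2548 = 3.2308.
        SD[R] = 1.7974.
Step 4: Continuity-corrected z = (R + 0.5 - E[R]) / SD[R] = (6 + 0.5 - 8.0000) / 1.7974 = -0.8345.
Step 5: Two-sided p-value via normal approximation = 2*(1 - Phi(|z|)) = 0.403986.
Step 6: alpha = 0.1. fail to reject H0.

R = 6, z = -0.8345, p = 0.403986, fail to reject H0.


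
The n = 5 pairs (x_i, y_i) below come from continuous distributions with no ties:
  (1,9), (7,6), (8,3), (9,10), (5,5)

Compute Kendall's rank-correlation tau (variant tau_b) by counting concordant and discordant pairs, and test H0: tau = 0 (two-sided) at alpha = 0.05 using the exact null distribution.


Step 1: Enumerate the 10 unordered pairs (i,j) with i<j and classify each by sign(x_j-x_i) * sign(y_j-y_i).
  (1,2):dx=+6,dy=-3->D; (1,3):dx=+7,dy=-6->D; (1,4):dx=+8,dy=+1->C; (1,5):dx=+4,dy=-4->D
  (2,3):dx=+1,dy=-3->D; (2,4):dx=+2,dy=+4->C; (2,5):dx=-2,dy=-1->C; (3,4):dx=+1,dy=+7->C
  (3,5):dx=-3,dy=+2->D; (4,5):dx=-4,dy=-5->C
Step 2: C = 5, D = 5, total pairs = 10.
Step 3: tau = (C - D)/(n(n-1)/2) = (5 - 5)/10 = 0.000000.
Step 4: Exact two-sided p-value (enumerate n! = 120 permutations of y under H0): p = 1.000000.
Step 5: alpha = 0.05. fail to reject H0.

tau_b = 0.0000 (C=5, D=5), p = 1.000000, fail to reject H0.


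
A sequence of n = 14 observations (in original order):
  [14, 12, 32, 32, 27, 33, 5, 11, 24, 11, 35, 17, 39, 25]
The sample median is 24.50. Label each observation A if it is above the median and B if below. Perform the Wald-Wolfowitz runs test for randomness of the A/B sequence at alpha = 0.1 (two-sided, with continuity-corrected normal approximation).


Step 1: Compute median = 24.50; label A = above, B = below.
Labels in order: BBAAAABBBBABAA  (n_A = 7, n_B = 7)
Step 2: Count runs R = 6.
Step 3: Under H0 (random ordering), E[R] = 2*n_A*n_B/(n_A+n_B) + 1 = 2*7*7/14 + 1 = 8.0000.
        Var[R] = 2*n_A*n_B*(2*n_A*n_B - n_A - n_B) / ((n_A+n_B)^2 * (n_A+n_B-1)) = 8232/2548 = 3.2308.
        SD[R] = 1.7974.
Step 4: Continuity-corrected z = (R + 0.5 - E[R]) / SD[R] = (6 + 0.5 - 8.0000) / 1.7974 = -0.8345.
Step 5: Two-sided p-value via normal approximation = 2*(1 - Phi(|z|)) = 0.403986.
Step 6: alpha = 0.1. fail to reject H0.

R = 6, z = -0.8345, p = 0.403986, fail to reject H0.


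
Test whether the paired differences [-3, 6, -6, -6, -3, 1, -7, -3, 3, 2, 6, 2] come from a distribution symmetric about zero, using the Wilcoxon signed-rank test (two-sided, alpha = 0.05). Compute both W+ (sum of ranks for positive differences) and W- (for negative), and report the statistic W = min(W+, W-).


Step 1: Drop any zero differences (none here) and take |d_i|.
|d| = [3, 6, 6, 6, 3, 1, 7, 3, 3, 2, 6, 2]
Step 2: Midrank |d_i| (ties get averaged ranks).
ranks: |3|->5.5, |6|->9.5, |6|->9.5, |6|->9.5, |3|->5.5, |1|->1, |7|->12, |3|->5.5, |3|->5.5, |2|->2.5, |6|->9.5, |2|->2.5
Step 3: Attach original signs; sum ranks with positive sign and with negative sign.
W+ = 9.5 + 1 + 5.5 + 2.5 + 9.5 + 2.5 = 30.5
W- = 5.5 + 9.5 + 9.5 + 5.5 + 12 + 5.5 = 47.5
(Check: W+ + W- = 78 should equal n(n+1)/2 = 78.)
Step 4: Test statistic W = min(W+, W-) = 30.5.
Step 5: Ties in |d|, so use the tie-corrected normal approximation.
        E[W] = n(n+1)/4 = 12*13/4 = 39.
        Tie groups: |d|=2 (t=2), |d|=3 (t=4), |d|=6 (t=4); sum(t^3 - t) = 126.
        Var[W] = n(n+1)(2n+1)/24 - sum(t^3-t)/48 = 3900/24 - 126/48 = 159.875.
        z = (W - E[W]) / sqrt(Var[W]) = (30.5 - 39) / 12.6442 = -0.6722.
        Two-sided p = 2*Phi(z) = 0.501427.
Step 6: alpha = 0.05. fail to reject H0.

W+ = 30.5, W- = 47.5, W = min = 30.5, p = 0.501427, fail to reject H0.


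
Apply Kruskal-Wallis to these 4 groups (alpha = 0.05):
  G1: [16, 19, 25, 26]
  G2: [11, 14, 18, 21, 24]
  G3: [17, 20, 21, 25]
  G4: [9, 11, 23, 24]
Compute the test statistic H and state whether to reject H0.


Step 1: Combine all N = 17 observations and assign midranks.
sorted (value, group, rank): (9,G4,1), (11,G2,2.5), (11,G4,2.5), (14,G2,4), (16,G1,5), (17,G3,6), (18,G2,7), (19,G1,8), (20,G3,9), (21,G2,10.5), (21,G3,10.5), (23,G4,12), (24,G2,13.5), (24,G4,13.5), (25,G1,15.5), (25,G3,15.5), (26,G1,17)
Step 2: Sum ranks within each group.
R_1 = 45.5 (n_1 = 4)
R_2 = 37.5 (n_2 = 5)
R_3 = 41 (n_3 = 4)
R_4 = 29 (n_4 = 4)
Step 3: H = 12/(N(N+1)) * sum(R_i^2/n_i) - 3(N+1)
     = 12/(17*18) * (45.5^2/4 + 37.5^2/5 + 41^2/4 + 29^2/4) - 3*18
     = 0.039216 * 1429.31 - 54
     = 2.051471.
Step 4: Ties present; correction factor C = 1 - 24/(17^3 - 17) = 0.995098. Corrected H = 2.051471 / 0.995098 = 2.061576.
Step 5: Under H0, H ~ chi^2(3); p-value = 0.559725.
Step 6: alpha = 0.05. fail to reject H0.

H = 2.0616, df = 3, p = 0.559725, fail to reject H0.


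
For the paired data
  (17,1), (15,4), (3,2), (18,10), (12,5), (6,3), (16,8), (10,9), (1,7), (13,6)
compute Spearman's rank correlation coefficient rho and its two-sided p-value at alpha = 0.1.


Step 1: Rank x and y separately (midranks; no ties here).
rank(x): 17->9, 15->7, 3->2, 18->10, 12->5, 6->3, 16->8, 10->4, 1->1, 13->6
rank(y): 1->1, 4->4, 2->2, 10->10, 5->5, 3->3, 8->8, 9->9, 7->7, 6->6
Step 2: d_i = R_x(i) - R_y(i); compute d_i^2.
  (9-1)^2=64, (7-4)^2=9, (2-2)^2=0, (10-10)^2=0, (5-5)^2=0, (3-3)^2=0, (8-8)^2=0, (4-9)^2=25, (1-7)^2=36, (6-6)^2=0
sum(d^2) = 134.
Step 3: rho = 1 - 6*134 / (10*(10^2 - 1)) = 1 - 804/990 = 0.187879.
Step 4: Under H0, t = rho * sqrt((n-2)/(1-rho^2)) = 0.5410 ~ t(8).
Step 5: Two-sided p-value from the t-distribution with 8 df = 0.603218.
Step 6: alpha = 0.1. fail to reject H0.

rho = 0.1879, p = 0.603218, fail to reject H0 at alpha = 0.1.


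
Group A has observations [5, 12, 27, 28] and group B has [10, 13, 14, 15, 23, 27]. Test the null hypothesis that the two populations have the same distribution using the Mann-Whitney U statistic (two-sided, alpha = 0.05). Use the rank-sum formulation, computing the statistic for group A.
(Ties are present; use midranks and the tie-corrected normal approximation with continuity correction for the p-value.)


Step 1: Combine and sort all 10 observations; assign midranks.
sorted (value, group): (5,X), (10,Y), (12,X), (13,Y), (14,Y), (15,Y), (23,Y), (27,X), (27,Y), (28,X)
ranks: 5->1, 10->2, 12->3, 13->4, 14->5, 15->6, 23->7, 27->8.5, 27->8.5, 28->10
Step 2: Rank sum for X: R1 = 1 + 3 + 8.5 + 10 = 22.5.
Step 3: U_X = R1 - n1(n1+1)/2 = 22.5 - 4*5/2 = 22.5 - 10 = 12.5.
       U_Y = n1*n2 - U_X = 24 - 12.5 = 11.5.
Step 4: Ties are present, so use the tie-corrected normal approximation (with continuity correction) for the p-value.
Step 5: p-value = 1.000000; compare to alpha = 0.05. fail to reject H0.

U_X = 12.5, p = 1.000000, fail to reject H0 at alpha = 0.05.
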